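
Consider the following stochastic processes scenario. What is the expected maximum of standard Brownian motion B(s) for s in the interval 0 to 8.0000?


E(max B(s)) = sqrt(2t/pi)
= sqrt(2*8.0000/pi)
= sqrt(5.0930)
= 2.2568

2.2568


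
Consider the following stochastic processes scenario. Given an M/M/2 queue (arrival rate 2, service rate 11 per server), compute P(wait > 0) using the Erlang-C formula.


a = lambda/mu = 0.1818
rho = a/c = 0.0909
Erlang-C formula applied:
C(c,a) = 0.0152

0.0152


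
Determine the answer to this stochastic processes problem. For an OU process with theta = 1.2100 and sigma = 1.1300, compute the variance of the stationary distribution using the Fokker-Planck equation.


Stationary variance = sigma^2 / (2*theta)
= 1.1300^2 / (2*1.2100)
= 1.2769 / 2.4200
= 0.5276

0.5276


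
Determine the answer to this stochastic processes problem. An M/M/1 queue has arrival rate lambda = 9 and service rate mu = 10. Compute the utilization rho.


rho = lambda/mu
= 9/10
= 0.9000

0.9000


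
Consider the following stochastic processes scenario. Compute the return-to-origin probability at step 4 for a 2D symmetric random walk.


P = C(4,2)^2 / 4^4
= 6^2 / 256
= 36 / 256
= 0.1406

0.1406


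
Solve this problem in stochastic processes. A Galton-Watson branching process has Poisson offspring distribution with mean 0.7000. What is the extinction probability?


Since mu = 0.7000 <= 1, extinction probability = 1.

1.0000


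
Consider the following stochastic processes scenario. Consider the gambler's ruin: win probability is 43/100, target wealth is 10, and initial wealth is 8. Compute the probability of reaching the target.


Gambler's ruin formula:
r = q/p = 0.5700/0.4300 = 1.3256
P(win) = (1 - r^i)/(1 - r^N)
= (1 - 1.3256^8)/(1 - 1.3256^10)
= 0.5417

0.5417


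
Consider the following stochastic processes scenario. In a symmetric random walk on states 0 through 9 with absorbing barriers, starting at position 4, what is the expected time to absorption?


For symmetric RW on 0,...,N with absorbing barriers, E(i) = i*(N-i)
E(4) = 4 * 5 = 20

20


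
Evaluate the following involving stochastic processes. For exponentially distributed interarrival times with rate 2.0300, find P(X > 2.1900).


P(X > t) = exp(-lambda * t)
= exp(-2.0300 * 2.1900)
= exp(-4.4457) = 0.0117

0.0117


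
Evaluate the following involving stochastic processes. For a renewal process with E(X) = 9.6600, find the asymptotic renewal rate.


Long-run renewal rate = 1/E(X)
= 1/9.6600
= 0.1035

0.1035


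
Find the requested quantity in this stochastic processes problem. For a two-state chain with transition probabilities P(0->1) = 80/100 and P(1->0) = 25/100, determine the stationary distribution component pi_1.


Stationary distribution: pi_0 = p10/(p01+p10), pi_1 = p01/(p01+p10)
p01 = 0.8000, p10 = 0.2500
pi_1 = 0.7619

0.7619


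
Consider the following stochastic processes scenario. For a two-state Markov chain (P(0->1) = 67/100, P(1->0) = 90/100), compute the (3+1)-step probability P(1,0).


P^4 = P^3 * P^1
Computing via matrix multiplication of the transition matrix.
Entry (1,0) of P^4 = 0.5127

0.5127


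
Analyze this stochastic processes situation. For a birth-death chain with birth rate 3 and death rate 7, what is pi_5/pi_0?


For birth-death process, pi_n/pi_0 = (lambda/mu)^n
= (3/7)^5
= 0.0145

0.0145


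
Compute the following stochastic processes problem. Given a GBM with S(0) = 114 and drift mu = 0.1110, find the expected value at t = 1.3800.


E[S(t)] = S(0) * exp(mu * t)
= 114 * exp(0.1110 * 1.3800)
= 114 * 1.1655
= 132.8710

132.8710


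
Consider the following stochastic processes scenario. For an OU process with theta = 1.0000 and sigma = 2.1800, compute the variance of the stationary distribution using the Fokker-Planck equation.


Stationary variance = sigma^2 / (2*theta)
= 2.1800^2 / (2*1.0000)
= 4.7524 / 2.0000
= 2.3762

2.3762


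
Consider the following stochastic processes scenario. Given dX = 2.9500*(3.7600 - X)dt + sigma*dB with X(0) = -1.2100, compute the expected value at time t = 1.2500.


E[X(t)] = mu + (X(0) - mu)*exp(-theta*t)
= 3.7600 + (-1.2100 - 3.7600)*exp(-2.9500*1.2500)
= 3.7600 + -4.9700 * 0.0250
= 3.6356

3.6356


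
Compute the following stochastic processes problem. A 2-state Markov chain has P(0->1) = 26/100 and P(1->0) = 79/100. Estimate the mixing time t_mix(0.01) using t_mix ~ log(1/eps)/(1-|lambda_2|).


lambda_2 = |1 - p01 - p10| = |1 - 0.2600 - 0.7900| = 0.0500
t_mix ~ log(1/eps)/(1 - |lambda_2|)
= log(100)/(1 - 0.0500) = 4.6052/0.9500
= 4.8475

4.8475


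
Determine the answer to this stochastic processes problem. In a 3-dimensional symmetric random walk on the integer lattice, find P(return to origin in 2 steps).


P(return in 2 steps) = P(reverse first step) = 1/(2d)
= 1/6
= 0.1667

0.1667


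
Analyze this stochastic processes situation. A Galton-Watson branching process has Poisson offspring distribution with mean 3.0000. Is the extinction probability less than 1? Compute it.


Since mu = 3.0000 > 1, extinction prob q < 1.
Solve s = exp(mu*(s-1)) iteratively.
q = 0.0595

0.0595


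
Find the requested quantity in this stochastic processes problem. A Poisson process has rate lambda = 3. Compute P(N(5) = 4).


P(N(t)=k) = (lambda*t)^k * exp(-lambda*t) / k!
lambda*t = 15
= 15^4 * exp(-15) / 4!
= 50625 * 3.0590e-07 / 24
= 6.4526e-04

6.4526e-04


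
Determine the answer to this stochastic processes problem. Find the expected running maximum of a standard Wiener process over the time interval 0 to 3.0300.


E(max B(s)) = sqrt(2t/pi)
= sqrt(2*3.0300/pi)
= sqrt(1.9290)
= 1.3889

1.3889


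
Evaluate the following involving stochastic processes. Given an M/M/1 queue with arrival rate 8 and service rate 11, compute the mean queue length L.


rho = 8/11 = 0.7273
L = rho/(1-rho)
= 0.7273/0.2727
= 2.6667

2.6667


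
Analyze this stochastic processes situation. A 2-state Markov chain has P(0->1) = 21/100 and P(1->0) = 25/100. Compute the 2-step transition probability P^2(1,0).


Computing P^2 by matrix multiplication.
P = [[0.7900, 0.2100], [0.2500, 0.7500]]
After raising P to the power 2:
P^2(1,0) = 0.3850

0.3850


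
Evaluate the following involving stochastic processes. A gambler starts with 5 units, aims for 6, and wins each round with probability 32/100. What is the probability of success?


Gambler's ruin formula:
r = q/p = 0.6800/0.3200 = 2.1250
P(win) = (1 - r^i)/(1 - r^N)
= (1 - 2.1250^5)/(1 - 2.1250^6)
= 0.4648

0.4648


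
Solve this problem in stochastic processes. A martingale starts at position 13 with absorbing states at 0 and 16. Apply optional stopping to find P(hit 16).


By optional stopping theorem: E(M at tau) = M(0) = 13
P(hit 16)*16 + P(hit 0)*0 = 13
P(hit 16) = (13 - 0)/(16 - 0) = 13/16 = 0.8125

0.8125


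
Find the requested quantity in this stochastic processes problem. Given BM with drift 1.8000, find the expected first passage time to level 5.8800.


Expected first passage time = a/mu
= 5.8800/1.8000
= 3.2667

3.2667


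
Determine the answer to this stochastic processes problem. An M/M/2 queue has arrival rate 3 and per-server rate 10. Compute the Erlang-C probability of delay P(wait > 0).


a = lambda/mu = 0.3000
rho = a/c = 0.1500
Erlang-C formula applied:
C(c,a) = 0.0391

0.0391


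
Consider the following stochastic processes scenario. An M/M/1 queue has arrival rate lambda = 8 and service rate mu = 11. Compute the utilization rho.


rho = lambda/mu
= 8/11
= 0.7273

0.7273


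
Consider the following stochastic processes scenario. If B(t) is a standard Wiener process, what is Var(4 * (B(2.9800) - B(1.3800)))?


Var(alpha*(B(t)-B(s))) = alpha^2 * (t-s)
= 4^2 * (2.9800 - 1.3800)
= 16 * 1.6000
= 25.6000

25.6000


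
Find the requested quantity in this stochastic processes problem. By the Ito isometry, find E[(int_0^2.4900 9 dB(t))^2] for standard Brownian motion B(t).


By Ito isometry: E[(int f dB)^2] = int f^2 dt
= 9^2 * 2.4900
= 81 * 2.4900 = 201.6900

201.6900


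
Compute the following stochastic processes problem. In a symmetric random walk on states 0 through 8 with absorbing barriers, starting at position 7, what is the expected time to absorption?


For symmetric RW on 0,...,N with absorbing barriers, E(i) = i*(N-i)
E(7) = 7 * 1 = 7

7


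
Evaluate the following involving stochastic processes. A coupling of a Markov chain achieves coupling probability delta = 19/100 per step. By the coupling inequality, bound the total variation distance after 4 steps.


TV distance bound <= (1-delta)^n
= (1 - 0.1900)^4
= 0.8100^4
= 0.4305

0.4305


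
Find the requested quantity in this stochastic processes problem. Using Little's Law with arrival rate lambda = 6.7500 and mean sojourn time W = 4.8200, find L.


Little's Law: L = lambda * W
= 6.7500 * 4.8200
= 32.5350

32.5350


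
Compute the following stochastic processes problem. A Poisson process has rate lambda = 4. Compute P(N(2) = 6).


P(N(t)=k) = (lambda*t)^k * exp(-lambda*t) / k!
lambda*t = 8
= 8^6 * exp(-8) / 6!
= 262144 * 3.3546e-04 / 720
= 0.1221

0.1221


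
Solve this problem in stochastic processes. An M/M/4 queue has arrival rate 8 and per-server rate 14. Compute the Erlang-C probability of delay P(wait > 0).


a = lambda/mu = 0.5714
rho = a/c = 0.1429
Erlang-C formula applied:
C(c,a) = 0.0029

0.0029


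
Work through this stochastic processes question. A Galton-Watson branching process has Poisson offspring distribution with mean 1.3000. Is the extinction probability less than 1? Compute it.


Since mu = 1.3000 > 1, extinction prob q < 1.
Solve s = exp(mu*(s-1)) iteratively.
q = 0.5770

0.5770


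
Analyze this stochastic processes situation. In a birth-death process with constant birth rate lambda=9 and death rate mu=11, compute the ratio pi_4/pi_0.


For birth-death process, pi_n/pi_0 = (lambda/mu)^n
= (9/11)^4
= 0.4481

0.4481


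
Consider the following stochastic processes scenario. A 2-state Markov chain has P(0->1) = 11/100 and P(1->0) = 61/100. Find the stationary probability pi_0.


Stationary distribution: pi_0 = p10/(p01+p10), pi_1 = p01/(p01+p10)
p01 = 0.1100, p10 = 0.6100
pi_0 = 0.8472

0.8472


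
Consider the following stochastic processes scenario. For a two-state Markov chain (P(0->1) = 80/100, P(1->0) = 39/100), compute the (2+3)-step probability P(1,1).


P^5 = P^2 * P^3
Computing via matrix multiplication of the transition matrix.
Entry (1,1) of P^5 = 0.6722

0.6722


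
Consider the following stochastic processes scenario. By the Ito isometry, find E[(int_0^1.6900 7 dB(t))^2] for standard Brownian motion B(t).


By Ito isometry: E[(int f dB)^2] = int f^2 dt
= 7^2 * 1.6900
= 49 * 1.6900 = 82.8100

82.8100


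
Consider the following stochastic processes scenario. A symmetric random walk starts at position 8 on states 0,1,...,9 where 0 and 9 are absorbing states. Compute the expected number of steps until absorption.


For symmetric RW on 0,...,N with absorbing barriers, E(i) = i*(N-i)
E(8) = 8 * 1 = 8

8


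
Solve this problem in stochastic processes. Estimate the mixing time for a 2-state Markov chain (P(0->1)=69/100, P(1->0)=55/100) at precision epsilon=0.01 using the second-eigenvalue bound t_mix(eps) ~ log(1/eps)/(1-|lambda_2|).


lambda_2 = |1 - p01 - p10| = |1 - 0.6900 - 0.5500| = 0.2400
t_mix ~ log(1/eps)/(1 - |lambda_2|)
= log(100)/(1 - 0.2400) = 4.6052/0.7600
= 6.0594

6.0594


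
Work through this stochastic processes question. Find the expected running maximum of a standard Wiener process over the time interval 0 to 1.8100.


E(max B(s)) = sqrt(2t/pi)
= sqrt(2*1.8100/pi)
= sqrt(1.1523)
= 1.0734

1.0734


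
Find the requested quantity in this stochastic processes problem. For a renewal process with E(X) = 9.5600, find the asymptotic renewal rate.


Long-run renewal rate = 1/E(X)
= 1/9.5600
= 0.1046

0.1046


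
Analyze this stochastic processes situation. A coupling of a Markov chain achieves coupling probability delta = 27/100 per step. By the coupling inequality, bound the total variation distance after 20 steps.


TV distance bound <= (1-delta)^n
= (1 - 0.2700)^20
= 0.7300^20
= 0.0018

0.0018


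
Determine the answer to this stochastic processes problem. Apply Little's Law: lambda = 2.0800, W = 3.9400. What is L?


Little's Law: L = lambda * W
= 2.0800 * 3.9400
= 8.1952

8.1952


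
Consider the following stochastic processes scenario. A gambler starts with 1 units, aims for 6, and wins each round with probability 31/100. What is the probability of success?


Gambler's ruin formula:
r = q/p = 0.6900/0.3100 = 2.2258
P(win) = (1 - r^i)/(1 - r^N)
= (1 - 2.2258^1)/(1 - 2.2258^6)
= 0.0102

0.0102


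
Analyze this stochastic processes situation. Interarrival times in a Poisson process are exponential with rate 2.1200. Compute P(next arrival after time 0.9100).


P(X > t) = exp(-lambda * t)
= exp(-2.1200 * 0.9100)
= exp(-1.9292) = 0.1453

0.1453


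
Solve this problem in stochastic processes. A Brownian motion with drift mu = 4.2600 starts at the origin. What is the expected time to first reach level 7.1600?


Expected first passage time = a/mu
= 7.1600/4.2600
= 1.6808

1.6808


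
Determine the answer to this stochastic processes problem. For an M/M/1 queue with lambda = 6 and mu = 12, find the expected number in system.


rho = 6/12 = 0.5000
L = rho/(1-rho)
= 0.5000/0.5000
= 1.0000

1.0000


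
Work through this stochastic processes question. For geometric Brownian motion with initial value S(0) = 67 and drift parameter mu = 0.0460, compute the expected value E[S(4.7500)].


E[S(t)] = S(0) * exp(mu * t)
= 67 * exp(0.0460 * 4.7500)
= 67 * 1.2442
= 83.3620

83.3620


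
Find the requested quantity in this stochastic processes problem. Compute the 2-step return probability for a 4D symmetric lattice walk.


P(return in 2 steps) = P(reverse first step) = 1/(2d)
= 1/8
= 0.1250

0.1250


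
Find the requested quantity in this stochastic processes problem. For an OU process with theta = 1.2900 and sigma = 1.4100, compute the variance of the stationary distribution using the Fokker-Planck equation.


Stationary variance = sigma^2 / (2*theta)
= 1.4100^2 / (2*1.2900)
= 1.9881 / 2.5800
= 0.7706

0.7706


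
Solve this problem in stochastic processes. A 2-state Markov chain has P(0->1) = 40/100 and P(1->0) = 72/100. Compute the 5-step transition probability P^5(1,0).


Computing P^5 by matrix multiplication.
P = [[0.6000, 0.4000], [0.7200, 0.2800]]
After raising P to the power 5:
P^5(1,0) = 0.6429

0.6429


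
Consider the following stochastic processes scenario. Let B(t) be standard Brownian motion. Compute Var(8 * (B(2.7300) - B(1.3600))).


Var(alpha*(B(t)-B(s))) = alpha^2 * (t-s)
= 8^2 * (2.7300 - 1.3600)
= 64 * 1.3700
= 87.6800

87.6800


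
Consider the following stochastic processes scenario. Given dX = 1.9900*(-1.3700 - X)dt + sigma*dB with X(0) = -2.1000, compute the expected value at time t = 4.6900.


E[X(t)] = mu + (X(0) - mu)*exp(-theta*t)
= -1.3700 + (-2.1000 - -1.3700)*exp(-1.9900*4.6900)
= -1.3700 + -0.7300 * 8.8448e-05
= -1.3701

-1.3701


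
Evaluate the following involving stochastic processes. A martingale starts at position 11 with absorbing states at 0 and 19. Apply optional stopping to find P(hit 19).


By optional stopping theorem: E(M at tau) = M(0) = 11
P(hit 19)*19 + P(hit 0)*0 = 11
P(hit 19) = (11 - 0)/(19 - 0) = 11/19 = 0.5789

0.5789


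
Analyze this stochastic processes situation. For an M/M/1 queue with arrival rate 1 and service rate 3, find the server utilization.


rho = lambda/mu
= 1/3
= 0.3333

0.3333


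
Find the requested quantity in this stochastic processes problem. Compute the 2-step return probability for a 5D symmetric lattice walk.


P(return in 2 steps) = P(reverse first step) = 1/(2d)
= 1/10
= 0.1000

0.1000


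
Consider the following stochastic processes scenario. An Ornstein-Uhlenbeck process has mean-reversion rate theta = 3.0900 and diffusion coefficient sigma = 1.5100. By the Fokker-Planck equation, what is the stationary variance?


Stationary variance = sigma^2 / (2*theta)
= 1.5100^2 / (2*3.0900)
= 2.2801 / 6.1800
= 0.3689

0.3689


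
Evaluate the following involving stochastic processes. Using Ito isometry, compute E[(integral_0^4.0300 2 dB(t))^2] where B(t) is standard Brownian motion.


By Ito isometry: E[(int f dB)^2] = int f^2 dt
= 2^2 * 4.0300
= 4 * 4.0300 = 16.1200

16.1200


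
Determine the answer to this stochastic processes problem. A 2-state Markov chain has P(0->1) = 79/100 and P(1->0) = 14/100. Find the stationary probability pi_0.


Stationary distribution: pi_0 = p10/(p01+p10), pi_1 = p01/(p01+p10)
p01 = 0.7900, p10 = 0.1400
pi_0 = 0.1505

0.1505


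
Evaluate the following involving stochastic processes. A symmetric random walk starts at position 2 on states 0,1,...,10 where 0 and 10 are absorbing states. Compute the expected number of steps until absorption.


For symmetric RW on 0,...,N with absorbing barriers, E(i) = i*(N-i)
E(2) = 2 * 8 = 16

16


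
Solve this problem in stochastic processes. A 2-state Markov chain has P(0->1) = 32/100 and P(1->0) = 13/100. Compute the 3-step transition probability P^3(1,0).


Computing P^3 by matrix multiplication.
P = [[0.6800, 0.3200], [0.1300, 0.8700]]
After raising P to the power 3:
P^3(1,0) = 0.2408

0.2408


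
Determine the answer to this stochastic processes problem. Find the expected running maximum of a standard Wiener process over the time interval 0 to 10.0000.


E(max B(s)) = sqrt(2t/pi)
= sqrt(2*10.0000/pi)
= sqrt(6.3662)
= 2.5231

2.5231


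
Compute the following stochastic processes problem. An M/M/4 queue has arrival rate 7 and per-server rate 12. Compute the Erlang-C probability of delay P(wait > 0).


a = lambda/mu = 0.5833
rho = a/c = 0.1458
Erlang-C formula applied:
C(c,a) = 0.0032

0.0032


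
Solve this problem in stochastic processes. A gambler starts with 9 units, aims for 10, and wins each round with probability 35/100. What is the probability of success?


Gambler's ruin formula:
r = q/p = 0.6500/0.3500 = 1.8571
P(win) = (1 - r^i)/(1 - r^N)
= (1 - 1.8571^9)/(1 - 1.8571^10)
= 0.5375

0.5375


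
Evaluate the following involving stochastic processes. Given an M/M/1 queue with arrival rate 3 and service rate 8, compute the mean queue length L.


rho = 3/8 = 0.3750
L = rho/(1-rho)
= 0.3750/0.6250
= 0.6000

0.6000


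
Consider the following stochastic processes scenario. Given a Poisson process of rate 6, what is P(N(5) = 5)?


P(N(t)=k) = (lambda*t)^k * exp(-lambda*t) / k!
lambda*t = 30
= 30^5 * exp(-30) / 5!
= 24300000 * 9.3576e-14 / 120
= 1.8949e-08

1.8949e-08


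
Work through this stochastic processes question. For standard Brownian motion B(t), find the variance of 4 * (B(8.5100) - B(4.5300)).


Var(alpha*(B(t)-B(s))) = alpha^2 * (t-s)
= 4^2 * (8.5100 - 4.5300)
= 16 * 3.9800
= 63.6800

63.6800


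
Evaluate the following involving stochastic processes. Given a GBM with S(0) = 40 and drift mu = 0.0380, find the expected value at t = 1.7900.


E[S(t)] = S(0) * exp(mu * t)
= 40 * exp(0.0380 * 1.7900)
= 40 * 1.0704
= 42.8155

42.8155


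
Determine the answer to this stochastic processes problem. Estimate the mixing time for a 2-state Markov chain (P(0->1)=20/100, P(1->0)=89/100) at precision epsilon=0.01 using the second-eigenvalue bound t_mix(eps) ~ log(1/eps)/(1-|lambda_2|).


lambda_2 = |1 - p01 - p10| = |1 - 0.2000 - 0.8900| = 0.0900
t_mix ~ log(1/eps)/(1 - |lambda_2|)
= log(100)/(1 - 0.0900) = 4.6052/0.9100
= 5.0606

5.0606


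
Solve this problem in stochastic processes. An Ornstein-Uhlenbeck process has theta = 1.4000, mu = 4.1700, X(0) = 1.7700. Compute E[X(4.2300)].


E[X(t)] = mu + (X(0) - mu)*exp(-theta*t)
= 4.1700 + (1.7700 - 4.1700)*exp(-1.4000*4.2300)
= 4.1700 + -2.4000 * 0.0027
= 4.1636

4.1636


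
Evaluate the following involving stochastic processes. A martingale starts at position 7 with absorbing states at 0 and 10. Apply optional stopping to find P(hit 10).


By optional stopping theorem: E(M at tau) = M(0) = 7
P(hit 10)*10 + P(hit 0)*0 = 7
P(hit 10) = (7 - 0)/(10 - 0) = 7/10 = 0.7000

0.7000


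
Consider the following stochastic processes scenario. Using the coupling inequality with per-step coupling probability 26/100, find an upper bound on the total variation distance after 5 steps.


TV distance bound <= (1-delta)^n
= (1 - 0.2600)^5
= 0.7400^5
= 0.2219

0.2219


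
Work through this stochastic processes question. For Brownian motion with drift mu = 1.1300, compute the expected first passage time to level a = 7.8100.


Expected first passage time = a/mu
= 7.8100/1.1300
= 6.9115

6.9115


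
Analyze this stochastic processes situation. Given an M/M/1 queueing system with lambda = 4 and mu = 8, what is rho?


rho = lambda/mu
= 4/8
= 0.5000

0.5000


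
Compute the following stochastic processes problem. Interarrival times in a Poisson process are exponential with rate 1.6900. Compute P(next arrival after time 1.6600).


P(X > t) = exp(-lambda * t)
= exp(-1.6900 * 1.6600)
= exp(-2.8054) = 0.0605

0.0605


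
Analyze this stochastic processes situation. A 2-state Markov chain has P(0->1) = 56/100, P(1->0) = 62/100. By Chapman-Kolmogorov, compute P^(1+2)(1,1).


P^3 = P^1 * P^2
Computing via matrix multiplication of the transition matrix.
Entry (1,1) of P^3 = 0.4715

0.4715


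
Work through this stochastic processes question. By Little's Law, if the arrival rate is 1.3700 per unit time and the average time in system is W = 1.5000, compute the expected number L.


Little's Law: L = lambda * W
= 1.3700 * 1.5000
= 2.0550

2.0550


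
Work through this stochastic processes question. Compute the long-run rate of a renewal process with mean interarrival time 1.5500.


Long-run renewal rate = 1/E(X)
= 1/1.5500
= 0.6452

0.6452


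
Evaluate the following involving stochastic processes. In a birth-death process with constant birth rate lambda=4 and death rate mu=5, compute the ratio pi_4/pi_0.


For birth-death process, pi_n/pi_0 = (lambda/mu)^n
= (4/5)^4
= 0.4096

0.4096


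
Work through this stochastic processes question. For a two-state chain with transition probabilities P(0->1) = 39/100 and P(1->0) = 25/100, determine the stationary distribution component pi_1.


Stationary distribution: pi_0 = p10/(p01+p10), pi_1 = p01/(p01+p10)
p01 = 0.3900, p10 = 0.2500
pi_1 = 0.6094

0.6094


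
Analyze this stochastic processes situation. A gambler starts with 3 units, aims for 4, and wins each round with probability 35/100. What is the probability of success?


Gambler's ruin formula:
r = q/p = 0.6500/0.3500 = 1.8571
P(win) = (1 - r^i)/(1 - r^N)
= (1 - 1.8571^3)/(1 - 1.8571^4)
= 0.4961

0.4961


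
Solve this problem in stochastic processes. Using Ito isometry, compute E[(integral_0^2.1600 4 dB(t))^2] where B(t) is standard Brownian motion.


By Ito isometry: E[(int f dB)^2] = int f^2 dt
= 4^2 * 2.1600
= 16 * 2.1600 = 34.5600

34.5600


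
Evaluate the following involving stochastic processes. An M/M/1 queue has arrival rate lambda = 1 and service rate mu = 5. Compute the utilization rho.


rho = lambda/mu
= 1/5
= 0.2000

0.2000


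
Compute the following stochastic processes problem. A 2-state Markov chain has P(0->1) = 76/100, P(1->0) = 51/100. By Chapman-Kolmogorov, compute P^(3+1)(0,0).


P^4 = P^3 * P^1
Computing via matrix multiplication of the transition matrix.
Entry (0,0) of P^4 = 0.4048

0.4048


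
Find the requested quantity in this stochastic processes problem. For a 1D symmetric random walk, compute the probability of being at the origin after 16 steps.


P(S(16) = 0) = C(16,8) / 4^8
= 12870 / 65536
= 0.1964

0.1964


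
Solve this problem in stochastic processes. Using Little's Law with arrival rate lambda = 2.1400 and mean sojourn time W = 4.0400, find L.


Little's Law: L = lambda * W
= 2.1400 * 4.0400
= 8.6456

8.6456


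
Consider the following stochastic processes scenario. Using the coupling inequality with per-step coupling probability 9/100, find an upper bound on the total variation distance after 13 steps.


TV distance bound <= (1-delta)^n
= (1 - 0.0900)^13
= 0.9100^13
= 0.2935

0.2935


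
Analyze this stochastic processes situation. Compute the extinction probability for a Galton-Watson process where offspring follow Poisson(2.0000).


Since mu = 2.0000 > 1, extinction prob q < 1.
Solve s = exp(mu*(s-1)) iteratively.
q = 0.2032

0.2032


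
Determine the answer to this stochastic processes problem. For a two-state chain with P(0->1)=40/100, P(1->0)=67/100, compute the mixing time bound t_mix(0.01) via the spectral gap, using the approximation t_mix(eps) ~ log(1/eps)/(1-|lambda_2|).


lambda_2 = |1 - p01 - p10| = |1 - 0.4000 - 0.6700| = 0.0700
t_mix ~ log(1/eps)/(1 - |lambda_2|)
= log(100)/(1 - 0.0700) = 4.6052/0.9300
= 4.9518

4.9518


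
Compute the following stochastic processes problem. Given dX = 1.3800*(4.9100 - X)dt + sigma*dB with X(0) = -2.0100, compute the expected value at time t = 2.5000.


E[X(t)] = mu + (X(0) - mu)*exp(-theta*t)
= 4.9100 + (-2.0100 - 4.9100)*exp(-1.3800*2.5000)
= 4.9100 + -6.9200 * 0.0317
= 4.6903

4.6903


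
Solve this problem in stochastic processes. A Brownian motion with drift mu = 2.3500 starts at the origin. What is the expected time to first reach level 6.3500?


Expected first passage time = a/mu
= 6.3500/2.3500
= 2.7021

2.7021


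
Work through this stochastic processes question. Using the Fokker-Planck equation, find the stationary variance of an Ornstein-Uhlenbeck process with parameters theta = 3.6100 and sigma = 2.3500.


Stationary variance = sigma^2 / (2*theta)
= 2.3500^2 / (2*3.6100)
= 5.5225 / 7.2200
= 0.7649

0.7649


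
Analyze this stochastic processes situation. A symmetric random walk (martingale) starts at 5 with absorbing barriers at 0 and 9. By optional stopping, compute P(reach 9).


By optional stopping theorem: E(M at tau) = M(0) = 5
P(hit 9)*9 + P(hit 0)*0 = 5
P(hit 9) = (5 - 0)/(9 - 0) = 5/9 = 0.5556

0.5556


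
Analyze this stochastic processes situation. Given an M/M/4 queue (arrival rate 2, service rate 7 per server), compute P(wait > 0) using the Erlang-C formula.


a = lambda/mu = 0.2857
rho = a/c = 0.0714
Erlang-C formula applied:
C(c,a) = 2.2471e-04

2.2471e-04


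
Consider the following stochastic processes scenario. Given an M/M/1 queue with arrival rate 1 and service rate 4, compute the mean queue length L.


rho = 1/4 = 0.2500
L = rho/(1-rho)
= 0.2500/0.7500
= 0.3333

0.3333


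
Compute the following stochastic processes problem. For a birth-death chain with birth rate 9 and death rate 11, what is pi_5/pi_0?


For birth-death process, pi_n/pi_0 = (lambda/mu)^n
= (9/11)^5
= 0.3666

0.3666


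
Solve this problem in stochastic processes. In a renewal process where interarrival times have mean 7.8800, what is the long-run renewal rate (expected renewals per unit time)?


Long-run renewal rate = 1/E(X)
= 1/7.8800
= 0.1269

0.1269


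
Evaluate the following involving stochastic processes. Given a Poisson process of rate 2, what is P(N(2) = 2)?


P(N(t)=k) = (lambda*t)^k * exp(-lambda*t) / k!
lambda*t = 4
= 4^2 * exp(-4) / 2!
= 16 * 0.0183 / 2
= 0.1465

0.1465


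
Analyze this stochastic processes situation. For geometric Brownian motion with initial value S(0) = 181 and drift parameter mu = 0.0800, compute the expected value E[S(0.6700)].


E[S(t)] = S(0) * exp(mu * t)
= 181 * exp(0.0800 * 0.6700)
= 181 * 1.0551
= 190.9663

190.9663


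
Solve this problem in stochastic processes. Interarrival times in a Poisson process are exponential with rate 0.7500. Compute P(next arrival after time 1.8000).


P(X > t) = exp(-lambda * t)
= exp(-0.7500 * 1.8000)
= exp(-1.3500) = 0.2592

0.2592


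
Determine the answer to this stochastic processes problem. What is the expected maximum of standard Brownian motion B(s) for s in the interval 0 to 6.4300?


E(max B(s)) = sqrt(2t/pi)
= sqrt(2*6.4300/pi)
= sqrt(4.0935)
= 2.0232

2.0232


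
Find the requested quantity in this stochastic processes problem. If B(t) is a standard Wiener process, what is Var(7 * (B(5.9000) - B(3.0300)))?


Var(alpha*(B(t)-B(s))) = alpha^2 * (t-s)
= 7^2 * (5.9000 - 3.0300)
= 49 * 2.8700
= 140.6300

140.6300


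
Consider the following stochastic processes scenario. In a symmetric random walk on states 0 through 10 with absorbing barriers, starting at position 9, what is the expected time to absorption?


For symmetric RW on 0,...,N with absorbing barriers, E(i) = i*(N-i)
E(9) = 9 * 1 = 9

9


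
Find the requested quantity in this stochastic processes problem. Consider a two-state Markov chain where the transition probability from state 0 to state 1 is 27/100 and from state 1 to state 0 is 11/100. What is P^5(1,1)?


Computing P^5 by matrix multiplication.
P = [[0.7300, 0.2700], [0.1100, 0.8900]]
After raising P to the power 5:
P^5(1,1) = 0.7370

0.7370


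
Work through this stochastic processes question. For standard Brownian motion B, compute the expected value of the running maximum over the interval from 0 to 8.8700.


E(max B(s)) = sqrt(2t/pi)
= sqrt(2*8.8700/pi)
= sqrt(5.6468)
= 2.3763

2.3763


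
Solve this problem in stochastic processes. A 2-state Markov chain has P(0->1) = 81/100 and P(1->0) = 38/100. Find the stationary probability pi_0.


Stationary distribution: pi_0 = p10/(p01+p10), pi_1 = p01/(p01+p10)
p01 = 0.8100, p10 = 0.3800
pi_0 = 0.3193

0.3193


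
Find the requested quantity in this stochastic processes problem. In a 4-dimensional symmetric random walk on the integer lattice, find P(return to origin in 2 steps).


P(return in 2 steps) = P(reverse first step) = 1/(2d)
= 1/8
= 0.1250

0.1250


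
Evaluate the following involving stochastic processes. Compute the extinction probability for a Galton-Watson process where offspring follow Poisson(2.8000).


Since mu = 2.8000 > 1, extinction prob q < 1.
Solve s = exp(mu*(s-1)) iteratively.
q = 0.0750

0.0750


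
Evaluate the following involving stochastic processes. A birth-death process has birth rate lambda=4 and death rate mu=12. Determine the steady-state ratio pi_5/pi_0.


For birth-death process, pi_n/pi_0 = (lambda/mu)^n
= (4/12)^5
= 0.0041

0.0041


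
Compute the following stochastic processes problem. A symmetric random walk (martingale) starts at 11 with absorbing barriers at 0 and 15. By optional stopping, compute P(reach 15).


By optional stopping theorem: E(M at tau) = M(0) = 11
P(hit 15)*15 + P(hit 0)*0 = 11
P(hit 15) = (11 - 0)/(15 - 0) = 11/15 = 0.7333

0.7333


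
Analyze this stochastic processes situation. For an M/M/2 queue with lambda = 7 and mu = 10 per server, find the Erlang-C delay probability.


a = lambda/mu = 0.7000
rho = a/c = 0.3500
Erlang-C formula applied:
C(c,a) = 0.1815

0.1815


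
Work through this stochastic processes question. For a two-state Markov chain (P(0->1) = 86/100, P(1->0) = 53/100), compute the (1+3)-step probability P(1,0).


P^4 = P^1 * P^3
Computing via matrix multiplication of the transition matrix.
Entry (1,0) of P^4 = 0.3725

0.3725


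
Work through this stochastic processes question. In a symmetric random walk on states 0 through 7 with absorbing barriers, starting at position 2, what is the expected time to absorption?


For symmetric RW on 0,...,N with absorbing barriers, E(i) = i*(N-i)
E(2) = 2 * 5 = 10

10


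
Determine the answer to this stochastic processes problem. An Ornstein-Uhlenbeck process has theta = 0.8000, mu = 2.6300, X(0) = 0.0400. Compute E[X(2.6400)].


E[X(t)] = mu + (X(0) - mu)*exp(-theta*t)
= 2.6300 + (0.0400 - 2.6300)*exp(-0.8000*2.6400)
= 2.6300 + -2.5900 * 0.1210
= 2.3166

2.3166


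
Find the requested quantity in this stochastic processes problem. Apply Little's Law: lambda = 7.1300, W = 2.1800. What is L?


Little's Law: L = lambda * W
= 7.1300 * 2.1800
= 15.5434

15.5434


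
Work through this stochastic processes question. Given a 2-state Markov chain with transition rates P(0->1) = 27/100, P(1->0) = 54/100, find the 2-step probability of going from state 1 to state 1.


Computing P^2 by matrix multiplication.
P = [[0.7300, 0.2700], [0.5400, 0.4600]]
After raising P to the power 2:
P^2(1,1) = 0.3574

0.3574


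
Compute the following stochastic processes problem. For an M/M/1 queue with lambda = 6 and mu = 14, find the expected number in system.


rho = 6/14 = 0.4286
L = rho/(1-rho)
= 0.4286/0.5714
= 0.7500

0.7500


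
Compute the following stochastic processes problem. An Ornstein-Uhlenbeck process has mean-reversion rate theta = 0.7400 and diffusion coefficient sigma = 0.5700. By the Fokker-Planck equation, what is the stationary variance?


Stationary variance = sigma^2 / (2*theta)
= 0.5700^2 / (2*0.7400)
= 0.3249 / 1.4800
= 0.2195

0.2195


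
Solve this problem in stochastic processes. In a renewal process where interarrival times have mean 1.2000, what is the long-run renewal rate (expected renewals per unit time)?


Long-run renewal rate = 1/E(X)
= 1/1.2000
= 0.8333

0.8333


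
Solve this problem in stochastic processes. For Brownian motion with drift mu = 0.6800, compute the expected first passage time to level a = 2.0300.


Expected first passage time = a/mu
= 2.0300/0.6800
= 2.9853

2.9853


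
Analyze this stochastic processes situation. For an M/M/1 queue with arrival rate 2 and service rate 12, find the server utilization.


rho = lambda/mu
= 2/12
= 0.1667

0.1667


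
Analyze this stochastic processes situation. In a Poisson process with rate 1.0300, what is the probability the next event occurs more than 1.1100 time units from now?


P(X > t) = exp(-lambda * t)
= exp(-1.0300 * 1.1100)
= exp(-1.1433) = 0.3188

0.3188


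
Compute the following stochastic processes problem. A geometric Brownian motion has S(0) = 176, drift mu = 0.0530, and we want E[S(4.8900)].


E[S(t)] = S(0) * exp(mu * t)
= 176 * exp(0.0530 * 4.8900)
= 176 * 1.2959
= 228.0703

228.0703


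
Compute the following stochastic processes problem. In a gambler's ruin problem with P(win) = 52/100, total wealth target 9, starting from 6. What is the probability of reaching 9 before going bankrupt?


Gambler's ruin formula:
r = q/p = 0.4800/0.5200 = 0.9231
P(win) = (1 - r^i)/(1 - r^N)
= (1 - 0.9231^6)/(1 - 0.9231^9)
= 0.7428

0.7428


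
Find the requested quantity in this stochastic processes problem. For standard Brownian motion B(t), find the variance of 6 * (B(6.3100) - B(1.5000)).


Var(alpha*(B(t)-B(s))) = alpha^2 * (t-s)
= 6^2 * (6.3100 - 1.5000)
= 36 * 4.8100
= 173.1600

173.1600


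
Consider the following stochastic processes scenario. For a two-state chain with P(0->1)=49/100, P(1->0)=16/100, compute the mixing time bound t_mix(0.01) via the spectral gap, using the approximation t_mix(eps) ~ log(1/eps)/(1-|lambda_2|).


lambda_2 = |1 - p01 - p10| = |1 - 0.4900 - 0.1600| = 0.3500
t_mix ~ log(1/eps)/(1 - |lambda_2|)
= log(100)/(1 - 0.3500) = 4.6052/0.6500
= 7.0849

7.0849


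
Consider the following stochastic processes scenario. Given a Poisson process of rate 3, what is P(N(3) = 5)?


P(N(t)=k) = (lambda*t)^k * exp(-lambda*t) / k!
lambda*t = 9
= 9^5 * exp(-9) / 5!
= 59049 * 1.2341e-04 / 120
= 0.0607

0.0607


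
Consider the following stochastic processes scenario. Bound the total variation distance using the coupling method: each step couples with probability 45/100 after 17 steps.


TV distance bound <= (1-delta)^n
= (1 - 0.4500)^17
= 0.5500^17
= 3.8563e-05

3.8563e-05


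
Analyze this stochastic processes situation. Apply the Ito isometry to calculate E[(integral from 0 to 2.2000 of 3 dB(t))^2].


By Ito isometry: E[(int f dB)^2] = int f^2 dt
= 3^2 * 2.2000
= 9 * 2.2000 = 19.8000

19.8000


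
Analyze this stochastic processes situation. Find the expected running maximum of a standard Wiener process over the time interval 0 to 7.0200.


E(max B(s)) = sqrt(2t/pi)
= sqrt(2*7.0200/pi)
= sqrt(4.4691)
= 2.1140

2.1140


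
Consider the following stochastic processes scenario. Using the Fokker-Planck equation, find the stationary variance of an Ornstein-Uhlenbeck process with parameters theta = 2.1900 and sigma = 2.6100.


Stationary variance = sigma^2 / (2*theta)
= 2.6100^2 / (2*2.1900)
= 6.8121 / 4.3800
= 1.5553

1.5553


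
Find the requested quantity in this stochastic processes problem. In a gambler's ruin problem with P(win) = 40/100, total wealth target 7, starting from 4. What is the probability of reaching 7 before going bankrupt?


Gambler's ruin formula:
r = q/p = 0.6000/0.4000 = 1.5000
P(win) = (1 - r^i)/(1 - r^N)
= (1 - 1.5000^4)/(1 - 1.5000^7)
= 0.2525

0.2525


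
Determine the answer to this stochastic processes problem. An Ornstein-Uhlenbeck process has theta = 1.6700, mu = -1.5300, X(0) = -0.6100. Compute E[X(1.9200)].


E[X(t)] = mu + (X(0) - mu)*exp(-theta*t)
= -1.5300 + (-0.6100 - -1.5300)*exp(-1.6700*1.9200)
= -1.5300 + 0.9200 * 0.0405
= -1.4927

-1.4927


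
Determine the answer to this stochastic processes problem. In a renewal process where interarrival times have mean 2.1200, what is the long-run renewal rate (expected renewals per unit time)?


Long-run renewal rate = 1/E(X)
= 1/2.1200
= 0.4717

0.4717


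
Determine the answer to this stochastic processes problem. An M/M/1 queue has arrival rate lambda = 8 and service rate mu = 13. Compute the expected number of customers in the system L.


rho = 8/13 = 0.6154
L = rho/(1-rho)
= 0.6154/0.3846
= 1.6000

1.6000


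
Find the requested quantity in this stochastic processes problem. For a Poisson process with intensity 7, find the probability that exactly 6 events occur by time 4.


P(N(t)=k) = (lambda*t)^k * exp(-lambda*t) / k!
lambda*t = 28
= 28^6 * exp(-28) / 6!
= 481890304 * 6.9144e-13 / 720
= 4.6278e-07

4.6278e-07


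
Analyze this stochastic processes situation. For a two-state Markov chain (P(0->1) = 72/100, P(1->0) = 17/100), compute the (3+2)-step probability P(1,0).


P^5 = P^3 * P^2
Computing via matrix multiplication of the transition matrix.
Entry (1,0) of P^5 = 0.1910

0.1910


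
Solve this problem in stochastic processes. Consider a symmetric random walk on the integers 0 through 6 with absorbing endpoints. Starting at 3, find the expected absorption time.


For symmetric RW on 0,...,N with absorbing barriers, E(i) = i*(N-i)
E(3) = 3 * 3 = 9

9


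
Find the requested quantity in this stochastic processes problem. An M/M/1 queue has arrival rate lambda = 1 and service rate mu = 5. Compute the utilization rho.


rho = lambda/mu
= 1/5
= 0.2000

0.2000


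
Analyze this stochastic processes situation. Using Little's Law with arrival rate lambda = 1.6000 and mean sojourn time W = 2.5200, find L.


Little's Law: L = lambda * W
= 1.6000 * 2.5200
= 4.0320

4.0320


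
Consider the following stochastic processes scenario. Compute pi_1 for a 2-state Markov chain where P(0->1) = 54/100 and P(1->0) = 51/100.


Stationary distribution: pi_0 = p10/(p01+p10), pi_1 = p01/(p01+p10)
p01 = 0.5400, p10 = 0.5100
pi_1 = 0.5143

0.5143


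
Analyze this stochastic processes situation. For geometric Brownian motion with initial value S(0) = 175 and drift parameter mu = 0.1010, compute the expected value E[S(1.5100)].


E[S(t)] = S(0) * exp(mu * t)
= 175 * exp(0.1010 * 1.5100)
= 175 * 1.1648
= 203.8320

203.8320


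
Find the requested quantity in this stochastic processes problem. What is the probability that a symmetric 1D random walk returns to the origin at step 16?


P(S(16) = 0) = C(16,8) / 4^8
= 12870 / 65536
= 0.1964

0.1964
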